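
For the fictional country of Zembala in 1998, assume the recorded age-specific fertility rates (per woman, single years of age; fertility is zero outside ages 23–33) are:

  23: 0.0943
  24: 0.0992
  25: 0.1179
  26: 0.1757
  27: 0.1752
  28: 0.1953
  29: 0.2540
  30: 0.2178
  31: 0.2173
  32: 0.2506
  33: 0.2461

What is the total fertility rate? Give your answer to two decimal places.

2.04

Sum of ASFRs = 0.0943 + 0.0992 + 0.1179 + 0.1757 + 0.1752 + 0.1953 + 0.2540 + 0.2178 + 0.2173 + 0.2506 + 0.2461 = 2.0434
TFR = 2.0434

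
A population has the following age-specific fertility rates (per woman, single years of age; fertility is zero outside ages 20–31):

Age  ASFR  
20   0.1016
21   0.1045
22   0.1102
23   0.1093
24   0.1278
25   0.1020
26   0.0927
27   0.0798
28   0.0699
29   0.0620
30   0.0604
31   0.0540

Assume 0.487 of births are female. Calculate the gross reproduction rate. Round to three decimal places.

0.523

Proportion female at birth = 0.487.
Sum of ASFRs = 0.1016 + 0.1045 + 0.1102 + 0.1093 + 0.1278 + 0.1020 + 0.0927 + 0.0798 + 0.0699 + 0.0620 + 0.0604 + 0.0540 = 1.0742
TFR = 1.0742
GRR = 0.487 × 1.0742 = 0.52314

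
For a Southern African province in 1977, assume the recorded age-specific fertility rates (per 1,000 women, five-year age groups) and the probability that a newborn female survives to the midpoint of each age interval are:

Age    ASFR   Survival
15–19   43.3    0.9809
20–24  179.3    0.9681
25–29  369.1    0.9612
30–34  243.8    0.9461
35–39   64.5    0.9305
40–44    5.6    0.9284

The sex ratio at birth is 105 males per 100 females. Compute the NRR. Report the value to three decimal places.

2.114

Proportion female at birth = 100 / (100 + 105) = 0.48780.
Survival-weighted fertility by age (5·fₓ·Sₓ):
  15–19: 5 × 43.3/1000 × 0.9809 = 0.21236
  20–24: 5 × 179.3/1000 × 0.9681 = 0.86790
  25–29: 5 × 369.1/1000 × 0.9612 = 1.77389
  30–34: 5 × 243.8/1000 × 0.9461 = 1.15330
  35–39: 5 × 64.5/1000 × 0.9305 = 0.30009
  40–44: 5 × 5.6/1000 × 0.9284 = 0.02600
Sum = 4.33354
NRR = 0.48780 × 4.33354 = 2.11390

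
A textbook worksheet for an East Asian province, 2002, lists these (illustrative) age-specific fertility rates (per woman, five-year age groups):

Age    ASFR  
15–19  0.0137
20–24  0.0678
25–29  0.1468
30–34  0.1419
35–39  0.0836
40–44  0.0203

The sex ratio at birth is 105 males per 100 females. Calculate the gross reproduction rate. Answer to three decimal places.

1.156

Proportion female at birth = 100 / (100 + 105) = 0.48780.
Sum of ASFRs = 0.0137 + 0.0678 + 0.1468 + 0.1419 + 0.0836 + 0.0203 = 0.4741
TFR = 5 × 0.4741 = 2.3705
GRR = 0.48780 × 2.3705 = 1.15633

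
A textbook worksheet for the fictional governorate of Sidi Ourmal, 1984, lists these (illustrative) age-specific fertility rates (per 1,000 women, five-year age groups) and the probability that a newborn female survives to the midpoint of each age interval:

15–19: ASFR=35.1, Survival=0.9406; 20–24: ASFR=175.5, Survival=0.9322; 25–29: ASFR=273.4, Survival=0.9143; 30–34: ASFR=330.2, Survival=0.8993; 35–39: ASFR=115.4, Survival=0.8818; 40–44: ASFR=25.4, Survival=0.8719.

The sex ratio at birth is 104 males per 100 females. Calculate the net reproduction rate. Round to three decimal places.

2.126

Proportion female at birth = 100 / (100 + 104) = 0.49020.
Survival-weighted fertility by age (5·fₓ·Sₓ):
  15–19: 5 × 35.1/1000 × 0.9406 = 0.16508
  20–24: 5 × 175.5/1000 × 0.9322 = 0.81801
  25–29: 5 × 273.4/1000 × 0.9143 = 1.24985
  30–34: 5 × 330.2/1000 × 0.8993 = 1.48474
  35–39: 5 × 115.4/1000 × 0.8818 = 0.50880
  40–44: 5 × 25.4/1000 × 0.8719 = 0.11073
Sum = 4.33721
NRR = 0.49020 × 4.33721 = 2.12610
An NRR exceeding 1 indicates intrinsic growth under these rates.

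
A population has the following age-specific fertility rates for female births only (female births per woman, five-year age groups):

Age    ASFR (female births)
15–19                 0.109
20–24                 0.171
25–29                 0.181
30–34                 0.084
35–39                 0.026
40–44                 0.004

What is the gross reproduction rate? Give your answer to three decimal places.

Sum of female ASFRs = 0.109 + 0.171 + 0.181 + 0.084 + 0.026 + 0.004 = 0.575
GRR = 5 × 0.575 = 2.875

2.875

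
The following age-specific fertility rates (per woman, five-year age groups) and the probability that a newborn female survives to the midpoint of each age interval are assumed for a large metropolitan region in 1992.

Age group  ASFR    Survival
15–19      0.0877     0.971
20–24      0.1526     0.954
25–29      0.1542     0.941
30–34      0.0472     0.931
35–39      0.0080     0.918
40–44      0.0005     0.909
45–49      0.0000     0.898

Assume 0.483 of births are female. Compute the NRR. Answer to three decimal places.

1.033

Proportion female at birth = 0.483.
Weighting each age-specific rate by interval width and survival:
  15–19: 5 × 0.0877 × 0.971 = 0.42578
  20–24: 5 × 0.1526 × 0.954 = 0.72790
  25–29: 5 × 0.1542 × 0.941 = 0.72551
  30–34: 5 × 0.0472 × 0.931 = 0.21972
  35–39: 5 × 0.0080 × 0.918 = 0.03672
  40–44: 5 × 0.0005 × 0.909 = 0.00227
  45–49: 5 × 0.0000 × 0.898 = 0.00000
Sum = 2.13790
NRR = 0.483 × 2.13790 = 1.03261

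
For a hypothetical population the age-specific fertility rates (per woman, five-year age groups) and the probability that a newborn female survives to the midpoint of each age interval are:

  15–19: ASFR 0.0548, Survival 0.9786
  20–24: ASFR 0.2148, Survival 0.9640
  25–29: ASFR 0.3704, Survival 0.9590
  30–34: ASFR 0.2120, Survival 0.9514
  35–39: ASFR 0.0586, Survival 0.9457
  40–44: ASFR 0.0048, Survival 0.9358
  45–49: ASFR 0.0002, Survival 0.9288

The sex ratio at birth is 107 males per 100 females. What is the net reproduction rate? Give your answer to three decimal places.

2.120

Proportion female at birth = 100 / (100 + 107) = 0.48309.
Survival-weighted fertility by age (5·fₓ·Sₓ):
  15–19: 5 × 0.0548 × 0.9786 = 0.26814
  20–24: 5 × 0.2148 × 0.9640 = 1.03534
  25–29: 5 × 0.3704 × 0.9590 = 1.77607
  30–34: 5 × 0.2120 × 0.9514 = 1.00848
  35–39: 5 × 0.0586 × 0.9457 = 0.27709
  40–44: 5 × 0.0048 × 0.9358 = 0.02246
  45–49: 5 × 0.0002 × 0.9288 = 0.00093
Sum = 4.38851
NRR = 0.48309 × 4.38851 = 2.12005
An NRR exceeding 1 indicates intrinsic growth under these rates.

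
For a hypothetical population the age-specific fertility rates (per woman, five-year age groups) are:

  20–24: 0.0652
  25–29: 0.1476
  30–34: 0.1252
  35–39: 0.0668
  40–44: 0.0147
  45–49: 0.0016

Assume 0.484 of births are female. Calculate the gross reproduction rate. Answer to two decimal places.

Proportion female at birth = 0.484.
Sum of ASFRs = 0.0652 + 0.1476 + 0.1252 + 0.0668 + 0.0147 + 0.0016 = 0.4211
TFR = 5 × 0.4211 = 2.1055
GRR = 0.484 × 2.1055 = 1.01906

1.02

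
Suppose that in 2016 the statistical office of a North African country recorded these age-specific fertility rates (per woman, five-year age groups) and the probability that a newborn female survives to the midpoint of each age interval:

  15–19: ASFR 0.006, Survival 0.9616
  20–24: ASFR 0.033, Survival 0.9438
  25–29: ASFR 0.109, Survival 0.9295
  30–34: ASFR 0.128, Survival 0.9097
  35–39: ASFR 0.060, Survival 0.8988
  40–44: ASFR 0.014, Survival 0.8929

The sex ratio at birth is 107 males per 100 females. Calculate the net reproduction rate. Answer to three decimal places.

0.776

Proportion female at birth = 100 / (100 + 107) = 0.48309.
Per-age-group product (5 × ASFR × survival probability):
  15–19: 5 × 0.006 × 0.9616 = 0.02885
  20–24: 5 × 0.033 × 0.9438 = 0.15573
  25–29: 5 × 0.109 × 0.9295 = 0.50658
  30–34: 5 × 0.128 × 0.9097 = 0.58221
  35–39: 5 × 0.060 × 0.8988 = 0.26964
  40–44: 5 × 0.014 × 0.8929 = 0.06250
Sum = 1.60551
NRR = 0.48309 × 1.60551 = 0.77561
NRR < 1, so the cohort does not fully replace itself.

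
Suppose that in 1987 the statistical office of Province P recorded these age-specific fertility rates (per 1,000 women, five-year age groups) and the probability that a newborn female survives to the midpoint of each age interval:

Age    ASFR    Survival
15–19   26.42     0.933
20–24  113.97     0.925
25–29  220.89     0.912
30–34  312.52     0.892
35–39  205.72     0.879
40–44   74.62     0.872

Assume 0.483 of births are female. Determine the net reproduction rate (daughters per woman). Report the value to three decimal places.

Proportion female at birth = 0.483.
Per-age-group product (5 × ASFR × survival probability):
  15–19: 5 × 26.42/1000 × 0.933 = 0.12325
  20–24: 5 × 113.97/1000 × 0.925 = 0.52711
  25–29: 5 × 220.89/1000 × 0.912 = 1.00726
  30–34: 5 × 312.52/1000 × 0.892 = 1.39384
  35–39: 5 × 205.72/1000 × 0.879 = 0.90414
  40–44: 5 × 74.62/1000 × 0.872 = 0.32534
Sum = 4.28094
NRR = 0.483 × 4.28094 = 2.06769
With NRR above 1 the population is above replacement fertility.

2.068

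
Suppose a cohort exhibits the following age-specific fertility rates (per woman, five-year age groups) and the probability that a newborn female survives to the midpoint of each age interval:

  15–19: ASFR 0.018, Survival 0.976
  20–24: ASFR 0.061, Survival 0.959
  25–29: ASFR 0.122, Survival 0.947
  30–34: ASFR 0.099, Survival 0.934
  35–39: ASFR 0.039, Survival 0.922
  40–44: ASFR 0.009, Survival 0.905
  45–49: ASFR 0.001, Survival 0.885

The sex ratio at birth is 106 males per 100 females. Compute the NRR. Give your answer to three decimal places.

Proportion female at birth = 100 / (100 + 106) = 0.48544.
Weighting each age-specific rate by interval width and survival:
  15–19: 5 × 0.018 × 0.976 = 0.08784
  20–24: 5 × 0.061 × 0.959 = 0.29250
  25–29: 5 × 0.122 × 0.947 = 0.57767
  30–34: 5 × 0.099 × 0.934 = 0.46233
  35–39: 5 × 0.039 × 0.922 = 0.17979
  40–44: 5 × 0.009 × 0.905 = 0.04073
  45–49: 5 × 0.001 × 0.885 = 0.00443
Sum = 1.64529
NRR = 0.48544 × 1.64529 = 0.79869
With NRR below 1 the population is below replacement fertility.

0.799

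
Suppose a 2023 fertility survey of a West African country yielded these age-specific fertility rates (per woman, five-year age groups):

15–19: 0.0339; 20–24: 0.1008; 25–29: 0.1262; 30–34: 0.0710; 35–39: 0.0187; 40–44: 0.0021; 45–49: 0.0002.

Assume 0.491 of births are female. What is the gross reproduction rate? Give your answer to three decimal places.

0.866

Proportion female at birth = 0.491.
Sum of ASFRs = 0.0339 + 0.1008 + 0.1262 + 0.0710 + 0.0187 + 0.0021 + 0.0002 = 0.3529
TFR = 5 × 0.3529 = 1.7645
GRR = 0.491 × 1.7645 = 0.86637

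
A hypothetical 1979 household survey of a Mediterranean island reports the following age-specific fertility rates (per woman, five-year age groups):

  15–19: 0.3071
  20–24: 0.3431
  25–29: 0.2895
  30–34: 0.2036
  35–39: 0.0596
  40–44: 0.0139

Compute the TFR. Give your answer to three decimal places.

6.084

Sum of ASFRs = 0.3071 + 0.3431 + 0.2895 + 0.2036 + 0.0596 + 0.0139 = 1.2168
TFR = 5 × 1.2168 = 6.084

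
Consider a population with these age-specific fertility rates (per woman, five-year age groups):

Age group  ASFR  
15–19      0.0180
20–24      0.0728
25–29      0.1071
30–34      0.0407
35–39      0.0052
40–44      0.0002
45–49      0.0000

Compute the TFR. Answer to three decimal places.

1.220

Sum of ASFRs = 0.0180 + 0.0728 + 0.1071 + 0.0407 + 0.0052 + 0.0002 + 0.0000 = 0.2440
TFR = 5 × 0.2440 = 1.22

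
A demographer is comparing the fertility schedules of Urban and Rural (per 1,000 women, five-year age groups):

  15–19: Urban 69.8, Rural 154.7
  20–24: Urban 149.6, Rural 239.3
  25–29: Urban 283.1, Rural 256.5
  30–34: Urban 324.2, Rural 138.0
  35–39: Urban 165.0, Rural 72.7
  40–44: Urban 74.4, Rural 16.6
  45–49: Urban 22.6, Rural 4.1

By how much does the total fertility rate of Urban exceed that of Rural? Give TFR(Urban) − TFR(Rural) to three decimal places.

1.034

Urban:
  Sum of ASFRs = 69.8 + 149.6 + 283.1 + 324.2 + 165.0 + 74.4 + 22.6 = 1088.7
  TFR = 5 × 1088.7 / 1000 = 5.4435
Rural:
  Sum of ASFRs = 154.7 + 239.3 + 256.5 + 138.0 + 72.7 + 16.6 + 4.1 = 881.9
  TFR = 5 × 881.9 / 1000 = 4.4095
Difference = 5.4435 − 4.4095 = 1.034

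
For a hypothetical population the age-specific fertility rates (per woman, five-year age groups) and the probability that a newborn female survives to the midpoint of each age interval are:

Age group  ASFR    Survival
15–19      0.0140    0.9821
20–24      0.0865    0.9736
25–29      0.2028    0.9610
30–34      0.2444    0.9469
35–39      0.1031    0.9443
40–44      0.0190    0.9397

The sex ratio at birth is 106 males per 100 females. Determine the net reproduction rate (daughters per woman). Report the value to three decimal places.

Proportion female at birth = 100 / (100 + 106) = 0.48544.
Weighting each age-specific rate by interval width and survival:
  15–19: 5 × 0.0140 × 0.9821 = 0.06875
  20–24: 5 × 0.0865 × 0.9736 = 0.42108
  25–29: 5 × 0.2028 × 0.9610 = 0.97445
  30–34: 5 × 0.2444 × 0.9469 = 1.15711
  35–39: 5 × 0.1031 × 0.9443 = 0.48679
  40–44: 5 × 0.0190 × 0.9397 = 0.08927
Sum = 3.19745
NRR = 0.48544 × 3.19745 = 1.55217

1.552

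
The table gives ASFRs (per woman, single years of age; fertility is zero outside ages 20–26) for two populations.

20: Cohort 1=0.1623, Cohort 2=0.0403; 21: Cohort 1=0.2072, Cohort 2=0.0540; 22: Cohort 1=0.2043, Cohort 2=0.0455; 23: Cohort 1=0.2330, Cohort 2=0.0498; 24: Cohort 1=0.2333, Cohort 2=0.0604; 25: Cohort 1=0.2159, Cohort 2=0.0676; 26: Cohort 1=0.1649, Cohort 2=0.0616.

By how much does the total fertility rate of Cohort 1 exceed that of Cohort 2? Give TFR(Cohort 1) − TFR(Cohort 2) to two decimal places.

Cohort 1:
  Sum of ASFRs = 0.1623 + 0.2072 + 0.2043 + 0.2330 + 0.2333 + 0.2159 + 0.1649 = 1.4209
  TFR = 1.4209
Cohort 2:
  Sum of ASFRs = 0.0403 + 0.0540 + 0.0455 + 0.0498 + 0.0604 + 0.0676 + 0.0616 = 0.3792
  TFR = 0.3792
Difference = 1.4209 − 0.3792 = 1.0417

1.04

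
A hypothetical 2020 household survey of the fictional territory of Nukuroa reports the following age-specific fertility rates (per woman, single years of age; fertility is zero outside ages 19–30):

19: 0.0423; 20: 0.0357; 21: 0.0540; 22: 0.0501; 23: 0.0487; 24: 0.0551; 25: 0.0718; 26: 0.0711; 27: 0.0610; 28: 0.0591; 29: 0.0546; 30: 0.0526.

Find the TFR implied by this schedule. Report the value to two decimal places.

Sum of ASFRs = 0.0423 + 0.0357 + 0.0540 + 0.0501 + 0.0487 + 0.0551 + 0.0718 + 0.0711 + 0.0610 + 0.0591 + 0.0546 + 0.0526 = 0.6561
TFR = 0.6561

0.66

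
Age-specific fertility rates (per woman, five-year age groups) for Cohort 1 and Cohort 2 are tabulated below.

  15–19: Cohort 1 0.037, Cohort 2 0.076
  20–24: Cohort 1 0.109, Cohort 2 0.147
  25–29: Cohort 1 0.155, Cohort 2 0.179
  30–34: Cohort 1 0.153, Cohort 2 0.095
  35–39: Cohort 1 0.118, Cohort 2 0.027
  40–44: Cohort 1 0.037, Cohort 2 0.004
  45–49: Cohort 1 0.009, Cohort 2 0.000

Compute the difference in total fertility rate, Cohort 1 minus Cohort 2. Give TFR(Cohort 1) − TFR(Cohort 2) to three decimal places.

0.450

Cohort 1:
  Sum of ASFRs = 0.037 + 0.109 + 0.155 + 0.153 + 0.118 + 0.037 + 0.009 = 0.618
  TFR = 5 × 0.618 = 3.09
Cohort 2:
  Sum of ASFRs = 0.076 + 0.147 + 0.179 + 0.095 + 0.027 + 0.004 + 0.000 = 0.528
  TFR = 5 × 0.528 = 2.64
Difference = 3.09 − 2.64 = 0.45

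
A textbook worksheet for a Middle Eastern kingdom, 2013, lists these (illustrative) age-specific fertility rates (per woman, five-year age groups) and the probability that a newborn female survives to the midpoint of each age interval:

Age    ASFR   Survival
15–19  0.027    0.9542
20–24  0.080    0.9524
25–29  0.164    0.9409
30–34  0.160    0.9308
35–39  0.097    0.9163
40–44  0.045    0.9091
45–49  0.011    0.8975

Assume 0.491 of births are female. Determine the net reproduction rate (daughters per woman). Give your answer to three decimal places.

1.338

Proportion female at birth = 0.491.
Weighting each age-specific rate by interval width and survival:
  15–19: 5 × 0.027 × 0.9542 = 0.12882
  20–24: 5 × 0.080 × 0.9524 = 0.38096
  25–29: 5 × 0.164 × 0.9409 = 0.77154
  30–34: 5 × 0.160 × 0.9308 = 0.74464
  35–39: 5 × 0.097 × 0.9163 = 0.44441
  40–44: 5 × 0.045 × 0.9091 = 0.20455
  45–49: 5 × 0.011 × 0.8975 = 0.04936
Sum = 2.72428
NRR = 0.491 × 2.72428 = 1.33762
NRR > 1, so each generation more than replaces itself.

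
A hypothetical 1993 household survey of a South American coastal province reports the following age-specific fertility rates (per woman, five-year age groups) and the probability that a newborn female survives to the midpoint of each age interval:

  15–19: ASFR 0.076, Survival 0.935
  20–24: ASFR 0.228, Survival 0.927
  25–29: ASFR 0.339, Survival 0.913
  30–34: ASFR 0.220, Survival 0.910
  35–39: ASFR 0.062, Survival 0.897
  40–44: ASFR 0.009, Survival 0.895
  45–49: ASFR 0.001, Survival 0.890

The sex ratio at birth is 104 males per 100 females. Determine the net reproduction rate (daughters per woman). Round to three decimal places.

Proportion female at birth = 100 / (100 + 104) = 0.49020.
Each age group contributes 5 × ASFR × survival:
  15–19: 5 × 0.076 × 0.935 = 0.35530
  20–24: 5 × 0.228 × 0.927 = 1.05678
  25–29: 5 × 0.339 × 0.913 = 1.54754
  30–34: 5 × 0.220 × 0.910 = 1.00100
  35–39: 5 × 0.062 × 0.897 = 0.27807
  40–44: 5 × 0.009 × 0.895 = 0.04028
  45–49: 5 × 0.001 × 0.890 = 0.00445
Sum = 4.28342
NRR = 0.49020 × 4.28342 = 2.09973

2.100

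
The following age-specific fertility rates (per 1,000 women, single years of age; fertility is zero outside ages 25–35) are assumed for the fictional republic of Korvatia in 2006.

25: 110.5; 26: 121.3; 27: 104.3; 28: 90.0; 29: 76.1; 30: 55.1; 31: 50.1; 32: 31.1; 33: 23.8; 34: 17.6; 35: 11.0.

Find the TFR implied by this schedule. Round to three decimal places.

Sum of ASFRs = 110.5 + 121.3 + 104.3 + 90.0 + 76.1 + 55.1 + 50.1 + 31.1 + 23.8 + 17.6 + 11.0 = 690.9
TFR = 690.9 / 1000 = 0.6909

0.691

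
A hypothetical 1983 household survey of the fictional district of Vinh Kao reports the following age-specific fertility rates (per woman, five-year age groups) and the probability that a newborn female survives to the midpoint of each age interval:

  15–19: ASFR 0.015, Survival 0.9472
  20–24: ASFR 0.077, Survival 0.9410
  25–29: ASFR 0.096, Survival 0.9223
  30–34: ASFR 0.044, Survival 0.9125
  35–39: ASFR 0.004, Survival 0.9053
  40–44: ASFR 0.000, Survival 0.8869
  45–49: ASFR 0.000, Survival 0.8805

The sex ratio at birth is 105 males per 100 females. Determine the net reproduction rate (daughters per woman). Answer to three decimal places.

0.534

Proportion female at birth = 100 / (100 + 105) = 0.48780.
Each age group contributes 5 × ASFR × survival:
  15–19: 5 × 0.015 × 0.9472 = 0.07104
  20–24: 5 × 0.077 × 0.9410 = 0.36229
  25–29: 5 × 0.096 × 0.9223 = 0.44270
  30–34: 5 × 0.044 × 0.9125 = 0.20075
  35–39: 5 × 0.004 × 0.9053 = 0.01811
  40–44: 5 × 0.000 × 0.8869 = 0.00000
  45–49: 5 × 0.000 × 0.8805 = 0.00000
Sum = 1.09489
NRR = 0.48780 × 1.09489 = 0.53409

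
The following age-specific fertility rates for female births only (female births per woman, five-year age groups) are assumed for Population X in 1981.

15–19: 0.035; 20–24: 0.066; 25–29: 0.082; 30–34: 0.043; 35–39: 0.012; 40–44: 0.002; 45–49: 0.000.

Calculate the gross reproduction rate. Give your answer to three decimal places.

Sum of female ASFRs = 0.035 + 0.066 + 0.082 + 0.043 + 0.012 + 0.002 + 0.000 = 0.240
GRR = 5 × 0.240 = 1.2

1.200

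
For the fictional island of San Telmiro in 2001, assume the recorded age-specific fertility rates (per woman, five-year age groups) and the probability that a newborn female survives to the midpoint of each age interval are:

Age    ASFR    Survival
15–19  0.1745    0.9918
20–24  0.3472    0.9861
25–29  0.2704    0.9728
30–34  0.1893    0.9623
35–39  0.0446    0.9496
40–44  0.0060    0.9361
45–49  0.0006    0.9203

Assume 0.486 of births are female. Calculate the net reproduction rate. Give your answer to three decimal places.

Proportion female at birth = 0.486.
Each age group contributes 5 × ASFR × survival:
  15–19: 5 × 0.1745 × 0.9918 = 0.86535
  20–24: 5 × 0.3472 × 0.9861 = 1.71187
  25–29: 5 × 0.2704 × 0.9728 = 1.31523
  30–34: 5 × 0.1893 × 0.9623 = 0.91082
  35–39: 5 × 0.0446 × 0.9496 = 0.21176
  40–44: 5 × 0.0060 × 0.9361 = 0.02808
  45–49: 5 × 0.0006 × 0.9203 = 0.00276
Sum = 5.04587
NRR = 0.486 × 5.04587 = 2.45229
An NRR exceeding 1 indicates intrinsic growth under these rates.

2.452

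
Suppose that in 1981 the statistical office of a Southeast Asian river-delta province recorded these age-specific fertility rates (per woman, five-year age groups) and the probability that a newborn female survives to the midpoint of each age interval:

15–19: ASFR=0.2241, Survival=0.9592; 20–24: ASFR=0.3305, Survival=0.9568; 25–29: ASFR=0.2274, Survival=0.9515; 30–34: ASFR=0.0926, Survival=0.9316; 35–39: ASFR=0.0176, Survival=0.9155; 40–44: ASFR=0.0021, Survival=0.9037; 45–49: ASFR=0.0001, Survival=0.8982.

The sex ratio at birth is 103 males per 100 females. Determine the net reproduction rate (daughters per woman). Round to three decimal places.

2.098

Proportion female at birth = 100 / (100 + 103) = 0.49261.
Survival-weighted fertility by age (5·fₓ·Sₓ):
  15–19: 5 × 0.2241 × 0.9592 = 1.07478
  20–24: 5 × 0.3305 × 0.9568 = 1.58111
  25–29: 5 × 0.2274 × 0.9515 = 1.08186
  30–34: 5 × 0.0926 × 0.9316 = 0.43133
  35–39: 5 × 0.0176 × 0.9155 = 0.08056
  40–44: 5 × 0.0021 × 0.9037 = 0.00949
  45–49: 5 × 0.0001 × 0.8982 = 0.00045
Sum = 4.25958
NRR = 0.49261 × 4.25958 = 2.09831
NRR > 1, so each generation more than replaces itself.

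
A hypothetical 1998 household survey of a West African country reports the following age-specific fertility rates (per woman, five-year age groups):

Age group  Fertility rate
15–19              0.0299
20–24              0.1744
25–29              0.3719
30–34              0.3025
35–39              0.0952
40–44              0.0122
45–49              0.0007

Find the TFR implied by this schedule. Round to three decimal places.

4.934

Sum of ASFRs = 0.0299 + 0.1744 + 0.3719 + 0.3025 + 0.0952 + 0.0122 + 0.0007 = 0.9868
TFR = 5 × 0.9868 = 4.934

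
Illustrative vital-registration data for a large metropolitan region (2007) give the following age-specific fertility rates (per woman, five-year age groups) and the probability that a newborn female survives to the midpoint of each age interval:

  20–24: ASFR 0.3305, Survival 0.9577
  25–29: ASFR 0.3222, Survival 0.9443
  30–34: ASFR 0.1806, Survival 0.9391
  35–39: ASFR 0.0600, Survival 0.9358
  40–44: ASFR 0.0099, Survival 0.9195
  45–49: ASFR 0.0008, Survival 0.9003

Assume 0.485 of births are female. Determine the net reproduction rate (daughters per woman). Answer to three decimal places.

Proportion female at birth = 0.485.
Per-age-group product (5 × ASFR × survival probability):
  20–24: 5 × 0.3305 × 0.9577 = 1.58260
  25–29: 5 × 0.3222 × 0.9443 = 1.52127
  30–34: 5 × 0.1806 × 0.9391 = 0.84801
  35–39: 5 × 0.0600 × 0.9358 = 0.28074
  40–44: 5 × 0.0099 × 0.9195 = 0.04552
  45–49: 5 × 0.0008 × 0.9003 = 0.00360
Sum = 4.28174
NRR = 0.485 × 4.28174 = 2.07664

2.077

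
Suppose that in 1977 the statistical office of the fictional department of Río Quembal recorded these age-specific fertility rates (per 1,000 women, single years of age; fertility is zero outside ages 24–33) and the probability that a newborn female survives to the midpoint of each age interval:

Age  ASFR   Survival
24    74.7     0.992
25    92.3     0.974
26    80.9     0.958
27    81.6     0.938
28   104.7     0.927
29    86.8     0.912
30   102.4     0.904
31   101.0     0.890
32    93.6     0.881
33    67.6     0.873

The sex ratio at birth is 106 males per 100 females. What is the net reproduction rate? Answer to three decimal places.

0.397

Proportion female at birth = 100 / (100 + 106) = 0.48544.
Survival-weighted fertility by age (1·fₓ·Sₓ):
  24: 1 × 74.7/1000 × 0.992 = 0.07410
  25: 1 × 92.3/1000 × 0.974 = 0.08990
  26: 1 × 80.9/1000 × 0.958 = 0.07750
  27: 1 × 81.6/1000 × 0.938 = 0.07654
  28: 1 × 104.7/1000 × 0.927 = 0.09706
  29: 1 × 86.8/1000 × 0.912 = 0.07916
  30: 1 × 102.4/1000 × 0.904 = 0.09257
  31: 1 × 101.0/1000 × 0.890 = 0.08989
  32: 1 × 93.6/1000 × 0.881 = 0.08246
  33: 1 × 67.6/1000 × 0.873 = 0.05901
Sum = 0.81819
NRR = 0.48544 × 0.81819 = 0.39718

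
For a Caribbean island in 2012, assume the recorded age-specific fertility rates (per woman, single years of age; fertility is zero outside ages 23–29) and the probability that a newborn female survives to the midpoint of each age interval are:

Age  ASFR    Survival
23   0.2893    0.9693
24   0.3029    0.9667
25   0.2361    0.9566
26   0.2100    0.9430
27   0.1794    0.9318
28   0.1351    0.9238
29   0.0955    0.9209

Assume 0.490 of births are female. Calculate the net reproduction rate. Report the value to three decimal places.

Proportion female at birth = 0.490.
Each age group contributes 1 × ASFR × survival:
  23: 1 × 0.2893 × 0.9693 = 0.28042
  24: 1 × 0.3029 × 0.9667 = 0.29281
  25: 1 × 0.2361 × 0.9566 = 0.22585
  26: 1 × 0.2100 × 0.9430 = 0.19803
  27: 1 × 0.1794 × 0.9318 = 0.16716
  28: 1 × 0.1351 × 0.9238 = 0.12481
  29: 1 × 0.0955 × 0.9209 = 0.08795
Sum = 1.37703
NRR = 0.490 × 1.37703 = 0.67474

0.675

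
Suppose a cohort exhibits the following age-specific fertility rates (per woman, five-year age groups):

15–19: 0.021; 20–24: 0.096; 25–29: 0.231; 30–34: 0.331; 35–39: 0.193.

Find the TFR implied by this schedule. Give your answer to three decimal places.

Sum of ASFRs = 0.021 + 0.096 + 0.231 + 0.331 + 0.193 = 0.872
TFR = 5 × 0.872 = 4.36

4.360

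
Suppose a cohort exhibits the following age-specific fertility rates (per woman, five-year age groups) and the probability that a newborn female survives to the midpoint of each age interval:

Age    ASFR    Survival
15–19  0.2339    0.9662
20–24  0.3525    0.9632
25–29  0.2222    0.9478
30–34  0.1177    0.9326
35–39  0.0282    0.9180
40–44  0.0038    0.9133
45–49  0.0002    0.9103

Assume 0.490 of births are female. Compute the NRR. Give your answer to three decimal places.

2.243

Proportion female at birth = 0.490.
Per-age-group product (5 × ASFR × survival probability):
  15–19: 5 × 0.2339 × 0.9662 = 1.12997
  20–24: 5 × 0.3525 × 0.9632 = 1.69764
  25–29: 5 × 0.2222 × 0.9478 = 1.05301
  30–34: 5 × 0.1177 × 0.9326 = 0.54884
  35–39: 5 × 0.0282 × 0.9180 = 0.12944
  40–44: 5 × 0.0038 × 0.9133 = 0.01735
  45–49: 5 × 0.0002 × 0.9103 = 0.00091
Sum = 4.57716
NRR = 0.490 × 4.57716 = 2.24281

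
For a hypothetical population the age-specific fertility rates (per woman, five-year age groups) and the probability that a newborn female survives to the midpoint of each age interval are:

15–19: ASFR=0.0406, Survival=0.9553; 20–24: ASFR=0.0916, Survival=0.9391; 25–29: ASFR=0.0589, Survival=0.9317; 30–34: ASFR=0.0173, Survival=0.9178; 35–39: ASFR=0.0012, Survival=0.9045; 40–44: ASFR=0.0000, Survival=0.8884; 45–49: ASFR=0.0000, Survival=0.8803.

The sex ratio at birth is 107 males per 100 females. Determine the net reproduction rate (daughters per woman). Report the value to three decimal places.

0.475

Proportion female at birth = 100 / (100 + 107) = 0.48309.
Per-age-group product (5 × ASFR × survival probability):
  15–19: 5 × 0.0406 × 0.9553 = 0.19393
  20–24: 5 × 0.0916 × 0.9391 = 0.43011
  25–29: 5 × 0.0589 × 0.9317 = 0.27439
  30–34: 5 × 0.0173 × 0.9178 = 0.07939
  35–39: 5 × 0.0012 × 0.9045 = 0.00543
  40–44: 5 × 0.0000 × 0.8884 = 0.00000
  45–49: 5 × 0.0000 × 0.8803 = 0.00000
Sum = 0.98325
NRR = 0.48309 × 0.98325 = 0.47500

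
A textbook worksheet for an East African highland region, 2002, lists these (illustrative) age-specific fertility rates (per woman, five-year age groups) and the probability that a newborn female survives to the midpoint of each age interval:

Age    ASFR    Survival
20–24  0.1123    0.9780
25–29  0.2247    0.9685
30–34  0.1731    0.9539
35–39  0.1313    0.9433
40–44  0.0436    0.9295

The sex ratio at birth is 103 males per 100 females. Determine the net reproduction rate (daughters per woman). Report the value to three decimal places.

Proportion female at birth = 100 / (100 + 103) = 0.49261.
Survival-weighted fertility by age (5·fₓ·Sₓ):
  20–24: 5 × 0.1123 × 0.9780 = 0.54915
  25–29: 5 × 0.2247 × 0.9685 = 1.08811
  30–34: 5 × 0.1731 × 0.9539 = 0.82560
  35–39: 5 × 0.1313 × 0.9433 = 0.61928
  40–44: 5 × 0.0436 × 0.9295 = 0.20263
Sum = 3.28477
NRR = 0.49261 × 3.28477 = 1.61811

1.618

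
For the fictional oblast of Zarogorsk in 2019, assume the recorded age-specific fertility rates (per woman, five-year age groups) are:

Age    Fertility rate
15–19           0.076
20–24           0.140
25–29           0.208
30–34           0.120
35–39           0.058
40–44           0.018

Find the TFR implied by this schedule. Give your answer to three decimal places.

Sum of ASFRs = 0.076 + 0.140 + 0.208 + 0.120 + 0.058 + 0.018 = 0.620
TFR = 5 × 0.620 = 3.1

3.100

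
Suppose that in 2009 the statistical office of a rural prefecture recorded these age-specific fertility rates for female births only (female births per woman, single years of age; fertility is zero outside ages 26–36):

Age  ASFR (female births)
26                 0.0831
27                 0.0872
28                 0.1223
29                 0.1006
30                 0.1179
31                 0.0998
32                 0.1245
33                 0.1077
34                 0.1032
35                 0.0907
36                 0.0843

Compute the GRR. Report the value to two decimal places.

1.12

Sum of female ASFRs = 0.0831 + 0.0872 + 0.1223 + 0.1006 + 0.1179 + 0.0998 + 0.1245 + 0.1077 + 0.1032 + 0.0907 + 0.0843 = 1.1213
GRR = 1.1213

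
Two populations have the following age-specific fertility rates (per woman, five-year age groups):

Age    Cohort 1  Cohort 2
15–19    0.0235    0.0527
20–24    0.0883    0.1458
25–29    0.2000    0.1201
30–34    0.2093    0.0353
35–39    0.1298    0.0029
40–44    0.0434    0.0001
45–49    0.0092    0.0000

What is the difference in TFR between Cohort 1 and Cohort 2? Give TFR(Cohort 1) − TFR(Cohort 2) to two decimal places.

Cohort 1:
  Sum of ASFRs = 0.0235 + 0.0883 + 0.2000 + 0.2093 + 0.1298 + 0.0434 + 0.0092 = 0.7035
  TFR = 5 × 0.7035 = 3.5175
Cohort 2:
  Sum of ASFRs = 0.0527 + 0.1458 + 0.1201 + 0.0353 + 0.0029 + 0.0001 + 0.0000 = 0.3569
  TFR = 5 × 0.3569 = 1.7845
Difference = 3.5175 − 1.7845 = 1.733

1.73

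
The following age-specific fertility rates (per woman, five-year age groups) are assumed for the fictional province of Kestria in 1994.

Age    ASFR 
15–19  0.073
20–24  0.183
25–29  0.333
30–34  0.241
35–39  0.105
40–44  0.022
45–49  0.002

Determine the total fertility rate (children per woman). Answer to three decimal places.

4.795

Sum of ASFRs = 0.073 + 0.183 + 0.333 + 0.241 + 0.105 + 0.022 + 0.002 = 0.959
TFR = 5 × 0.959 = 4.795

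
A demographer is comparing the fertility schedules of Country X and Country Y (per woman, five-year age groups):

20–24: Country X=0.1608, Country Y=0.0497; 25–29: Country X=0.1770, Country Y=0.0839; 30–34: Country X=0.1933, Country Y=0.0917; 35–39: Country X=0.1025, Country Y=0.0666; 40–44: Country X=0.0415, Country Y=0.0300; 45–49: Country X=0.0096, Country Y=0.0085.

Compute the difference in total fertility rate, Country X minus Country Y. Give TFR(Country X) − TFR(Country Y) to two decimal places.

Country X:
  Sum of ASFRs = 0.1608 + 0.1770 + 0.1933 + 0.1025 + 0.0415 + 0.0096 = 0.6847
  TFR = 5 × 0.6847 = 3.4235
Country Y:
  Sum of ASFRs = 0.0497 + 0.0839 + 0.0917 + 0.0666 + 0.0300 + 0.0085 = 0.3304
  TFR = 5 × 0.3304 = 1.652
Difference = 3.4235 − 1.652 = 1.7715

1.77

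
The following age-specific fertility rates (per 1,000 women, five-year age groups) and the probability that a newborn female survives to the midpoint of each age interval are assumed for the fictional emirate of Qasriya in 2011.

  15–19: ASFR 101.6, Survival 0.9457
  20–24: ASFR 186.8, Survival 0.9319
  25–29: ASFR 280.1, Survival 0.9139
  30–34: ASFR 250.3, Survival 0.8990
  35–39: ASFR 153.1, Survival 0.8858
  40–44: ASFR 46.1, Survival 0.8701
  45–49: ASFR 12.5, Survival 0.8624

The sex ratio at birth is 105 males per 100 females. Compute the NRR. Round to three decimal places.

Proportion female at birth = 100 / (100 + 105) = 0.48780.
Weighting each age-specific rate by interval width and survival:
  15–19: 5 × 101.6/1000 × 0.9457 = 0.48042
  20–24: 5 × 186.8/1000 × 0.9319 = 0.87039
  25–29: 5 × 280.1/1000 × 0.9139 = 1.27992
  30–34: 5 × 250.3/1000 × 0.8990 = 1.12510
  35–39: 5 × 153.1/1000 × 0.8858 = 0.67808
  40–44: 5 × 46.1/1000 × 0.8701 = 0.20056
  45–49: 5 × 12.5/1000 × 0.8624 = 0.05390
Sum = 4.68837
NRR = 0.48780 × 4.68837 = 2.28699
With NRR above 1 the population is above replacement fertility.

2.287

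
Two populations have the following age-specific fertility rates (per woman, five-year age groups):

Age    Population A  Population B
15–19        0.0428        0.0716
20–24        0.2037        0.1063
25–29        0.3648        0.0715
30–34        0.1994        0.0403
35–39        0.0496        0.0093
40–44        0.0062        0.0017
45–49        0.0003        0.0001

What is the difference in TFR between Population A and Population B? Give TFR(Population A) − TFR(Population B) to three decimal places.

2.830

Population A:
  Sum of ASFRs = 0.0428 + 0.2037 + 0.3648 + 0.1994 + 0.0496 + 0.0062 + 0.0003 = 0.8668
  TFR = 5 × 0.8668 = 4.334
Population B:
  Sum of ASFRs = 0.0716 + 0.1063 + 0.0715 + 0.0403 + 0.0093 + 0.0017 + 0.0001 = 0.3008
  TFR = 5 × 0.3008 = 1.504
Difference = 4.334 − 1.504 = 2.83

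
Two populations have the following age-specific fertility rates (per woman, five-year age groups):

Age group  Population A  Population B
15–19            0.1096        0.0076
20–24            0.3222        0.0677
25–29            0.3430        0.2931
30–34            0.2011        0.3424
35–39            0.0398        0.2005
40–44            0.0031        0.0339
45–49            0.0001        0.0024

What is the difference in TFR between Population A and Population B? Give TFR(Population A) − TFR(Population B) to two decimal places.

Population A:
  Sum of ASFRs = 0.1096 + 0.3222 + 0.3430 + 0.2011 + 0.0398 + 0.0031 + 0.0001 = 1.0189
  TFR = 5 × 1.0189 = 5.0945
Population B:
  Sum of ASFRs = 0.0076 + 0.0677 + 0.2931 + 0.3424 + 0.2005 + 0.0339 + 0.0024 = 0.9476
  TFR = 5 × 0.9476 = 4.738
Difference = 5.0945 − 4.738 = 0.3565

0.36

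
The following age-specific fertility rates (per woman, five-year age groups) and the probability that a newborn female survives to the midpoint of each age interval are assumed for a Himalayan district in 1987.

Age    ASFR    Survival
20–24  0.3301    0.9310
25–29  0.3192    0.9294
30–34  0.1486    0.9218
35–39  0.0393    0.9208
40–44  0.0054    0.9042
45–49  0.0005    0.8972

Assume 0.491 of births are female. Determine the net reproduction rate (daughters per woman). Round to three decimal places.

Proportion female at birth = 0.491.
Weighting each age-specific rate by interval width and survival:
  20–24: 5 × 0.3301 × 0.9310 = 1.53662
  25–29: 5 × 0.3192 × 0.9294 = 1.48332
  30–34: 5 × 0.1486 × 0.9218 = 0.68490
  35–39: 5 × 0.0393 × 0.9208 = 0.18094
  40–44: 5 × 0.0054 × 0.9042 = 0.02441
  45–49: 5 × 0.0005 × 0.8972 = 0.00224
Sum = 3.91243
NRR = 0.491 × 3.91243 = 1.92100

1.921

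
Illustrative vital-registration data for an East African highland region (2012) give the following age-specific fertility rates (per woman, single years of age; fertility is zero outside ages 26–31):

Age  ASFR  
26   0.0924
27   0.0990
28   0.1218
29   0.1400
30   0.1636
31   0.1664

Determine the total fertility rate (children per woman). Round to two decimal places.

0.78

Sum of ASFRs = 0.0924 + 0.0990 + 0.1218 + 0.1400 + 0.1636 + 0.1664 = 0.7832
TFR = 0.7832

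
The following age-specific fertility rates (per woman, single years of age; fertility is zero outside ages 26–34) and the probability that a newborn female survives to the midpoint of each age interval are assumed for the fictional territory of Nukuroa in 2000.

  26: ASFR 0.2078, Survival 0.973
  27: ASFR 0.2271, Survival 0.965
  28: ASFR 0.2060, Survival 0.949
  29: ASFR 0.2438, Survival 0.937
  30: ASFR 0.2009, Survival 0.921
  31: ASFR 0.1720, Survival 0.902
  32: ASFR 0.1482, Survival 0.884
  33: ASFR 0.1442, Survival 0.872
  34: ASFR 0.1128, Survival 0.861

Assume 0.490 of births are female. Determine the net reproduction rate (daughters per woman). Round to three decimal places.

Proportion female at birth = 0.490.
Weighting each age-specific rate by interval width and survival:
  26: 1 × 0.2078 × 0.973 = 0.20219
  27: 1 × 0.2271 × 0.965 = 0.21915
  28: 1 × 0.2060 × 0.949 = 0.19549
  29: 1 × 0.2438 × 0.937 = 0.22844
  30: 1 × 0.2009 × 0.921 = 0.18503
  31: 1 × 0.1720 × 0.902 = 0.15514
  32: 1 × 0.1482 × 0.884 = 0.13101
  33: 1 × 0.1442 × 0.872 = 0.12574
  34: 1 × 0.1128 × 0.861 = 0.09712
Sum = 1.53931
NRR = 0.490 × 1.53931 = 0.75426
With NRR below 1 the population is below replacement fertility.

0.754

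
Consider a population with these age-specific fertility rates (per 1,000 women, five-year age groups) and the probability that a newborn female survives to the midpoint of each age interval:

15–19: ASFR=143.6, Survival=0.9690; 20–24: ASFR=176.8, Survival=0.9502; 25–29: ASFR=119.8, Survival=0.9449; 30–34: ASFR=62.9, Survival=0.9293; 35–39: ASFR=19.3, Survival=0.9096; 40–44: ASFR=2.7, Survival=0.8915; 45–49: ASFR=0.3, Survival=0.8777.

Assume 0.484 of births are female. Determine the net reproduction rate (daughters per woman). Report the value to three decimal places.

1.208

Proportion female at birth = 0.484.
Each age group contributes 5 × ASFR × survival:
  15–19: 5 × 143.6/1000 × 0.9690 = 0.69574
  20–24: 5 × 176.8/1000 × 0.9502 = 0.83998
  25–29: 5 × 119.8/1000 × 0.9449 = 0.56600
  30–34: 5 × 62.9/1000 × 0.9293 = 0.29226
  35–39: 5 × 19.3/1000 × 0.9096 = 0.08778
  40–44: 5 × 2.7/1000 × 0.8915 = 0.01204
  45–49: 5 × 0.3/1000 × 0.8777 = 0.00132
Sum = 2.49512
NRR = 0.484 × 2.49512 = 1.20764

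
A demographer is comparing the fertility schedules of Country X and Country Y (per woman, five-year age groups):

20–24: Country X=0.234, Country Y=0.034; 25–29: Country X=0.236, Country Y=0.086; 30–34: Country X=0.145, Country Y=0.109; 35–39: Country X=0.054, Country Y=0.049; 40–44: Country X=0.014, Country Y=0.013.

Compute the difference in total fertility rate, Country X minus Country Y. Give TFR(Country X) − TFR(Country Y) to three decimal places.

1.960

Country X:
  Sum of ASFRs = 0.234 + 0.236 + 0.145 + 0.054 + 0.014 = 0.683
  TFR = 5 × 0.683 = 3.415
Country Y:
  Sum of ASFRs = 0.034 + 0.086 + 0.109 + 0.049 + 0.013 = 0.291
  TFR = 5 × 0.291 = 1.455
Difference = 3.415 − 1.455 = 1.96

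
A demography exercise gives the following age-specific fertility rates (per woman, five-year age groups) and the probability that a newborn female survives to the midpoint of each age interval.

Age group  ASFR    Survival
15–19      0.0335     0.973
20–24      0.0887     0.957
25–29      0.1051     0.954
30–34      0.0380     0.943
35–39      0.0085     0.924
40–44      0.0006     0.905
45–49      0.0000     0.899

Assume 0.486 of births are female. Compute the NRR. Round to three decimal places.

0.637

Proportion female at birth = 0.486.
Per-age-group product (5 × ASFR × survival probability):
  15–19: 5 × 0.0335 × 0.973 = 0.16298
  20–24: 5 × 0.0887 × 0.957 = 0.42443
  25–29: 5 × 0.1051 × 0.954 = 0.50133
  30–34: 5 × 0.0380 × 0.943 = 0.17917
  35–39: 5 × 0.0085 × 0.924 = 0.03927
  40–44: 5 × 0.0006 × 0.905 = 0.00272
  45–49: 5 × 0.0000 × 0.899 = 0.00000
Sum = 1.30990
NRR = 0.486 × 1.30990 = 0.63661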